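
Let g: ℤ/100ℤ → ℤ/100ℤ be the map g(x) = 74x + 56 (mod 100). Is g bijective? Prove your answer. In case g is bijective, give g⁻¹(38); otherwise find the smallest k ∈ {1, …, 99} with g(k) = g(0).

50

We have gcd(74, 100) = 2 > 1. Taking u = 0 and v = 50: g(0) = 56 and g(50) = 74·50 + 56 = 3756 ≡ 56 (mod 100).
So g(0) = g(50) while 0 ≠ 50, thus g is not injective, hence not bijective.
Since g is not bijective, we find the least positive k with g(k) = g(0): this means 74k ≡ 0 (mod 100), i.e. 100 ∣ 74k. Since gcd(74, 100) = 2, dividing through by 2 this holds exactly when 50 ∣ 37k, and as gcd(37, 50) = 1, exactly when 50 ∣ k.
The smallest positive such k is 50.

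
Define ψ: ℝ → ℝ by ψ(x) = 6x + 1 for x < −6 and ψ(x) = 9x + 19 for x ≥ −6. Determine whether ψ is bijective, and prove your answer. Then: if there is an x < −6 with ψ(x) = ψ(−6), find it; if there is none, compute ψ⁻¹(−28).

Both pieces are strictly increasing (slopes 6 and 9), so each is injective on its own interval.
The left piece maps (−∞, −6) onto (−∞, −35); the right piece maps [−6, ∞) onto [−35, ∞).
Since −35 = −35, the images partition ℝ: ψ is injective and surjective, hence bijective.
Because the two images are disjoint, no x < −6 has ψ(x) = ψ(−6), so we compute ψ⁻¹(−28): −28 lies in [−35, ∞), so solve 9x + 19 = −28: x = (−28 − 19)/9 = −47/9.

-47/9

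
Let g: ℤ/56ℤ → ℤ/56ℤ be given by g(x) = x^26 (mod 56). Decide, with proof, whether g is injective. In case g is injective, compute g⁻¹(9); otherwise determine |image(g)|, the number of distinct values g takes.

8

g(6): Repeated squaring mod 56: 6^1 ≡ 6, 6^2 ≡ 6² = 36, 6^4 ≡ 36² = 1296 ≡ 8, 6^8 ≡ 8² = 64 ≡ 8, 6^16 ≡ 8² = 64 ≡ 8. Since 26 = 16 + 8 + 2, 6^26 ≡ 8·8·36: 8·8 = 64 ≡ 8, then 8·36 = 288 ≡ 8. So 6^26 ≡ 8 (mod 56).
g(8): Repeated squaring mod 56: 8^1 ≡ 8, 8^2 ≡ 8² = 64 ≡ 8, 8^4 ≡ 8² = 64 ≡ 8, 8^8 ≡ 8² = 64 ≡ 8, 8^16 ≡ 8² = 64 ≡ 8. Since 26 = 16 + 8 + 2, 8^26 ≡ 8·8·8: 8·8 = 64 ≡ 8, then 8·8 = 64 ≡ 8. So 8^26 ≡ 8 (mod 56).
So g(6) = g(8) = 8 while 6 ≠ 8, therefore g is not injective.
Since g is not injective, we determine |image(g)|. Computing x^26 mod 56 for each x (by repeated squaring, reducing mod 56 at every step), the values g(0), g(1), …, g(55) are: 0, 1, 32, 9, 16, 25, 8, 49, 8, 25, 16, 9, 32, 1, 0, 1, 32, 9, 16, 25, 8, 49, 8, 25, 16, 9, 32, 1, 0, 1, 32, 9, 16, 25, 8, 49, 8, 25, 16, 9, 32, 1, 0, 1, 32, 9, 16, 25, 8, 49, 8, 25, 16, 9, 32, 1.
The distinct values are {0, 1, 8, 9, 16, 25, 32, 49}; there are 8 of them.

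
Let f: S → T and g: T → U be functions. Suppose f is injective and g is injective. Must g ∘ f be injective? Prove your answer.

Suppose (g ∘ f)(x_1) = (g ∘ f)(x_2), i.e. g(f(x_1)) = g(f(x_2)).
Since g is injective, f(x_1) = f(x_2). Since f is injective, x_1 = x_2. Therefore g ∘ f is injective.

injective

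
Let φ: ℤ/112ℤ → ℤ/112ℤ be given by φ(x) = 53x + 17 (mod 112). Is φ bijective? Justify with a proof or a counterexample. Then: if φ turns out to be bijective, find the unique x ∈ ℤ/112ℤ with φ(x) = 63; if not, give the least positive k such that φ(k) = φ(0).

22

Suppose φ(u) = φ(v) in ℤ/112ℤ. Then 53u + 17 ≡ 53v + 17 (mod 112), so 53(u − v) ≡ 0 (mod 112).
Since gcd(53, 112) = 1, 53 is invertible modulo 112, so u − v ≡ 0 (mod 112), i.e. u = v.
We now compute 53⁻¹ mod 112 explicitly. Euclid's algorithm: 112 = 2·53 + 6, 53 = 8·6 + 5, 6 = 1·5 + 1; back-substituting gives 1 = 93·53 − 44·112, so 53⁻¹ ≡ 93 (mod 112).
Then y ↦ 93(y − 17) is a two-sided inverse to φ, so every y ∈ ℤ/112ℤ has a preimage.
Therefore φ is bijective.
Since φ is bijective, we compute φ⁻¹(63): solve 53x + 17 ≡ 63 (mod 112), i.e. 53x ≡ 46 (mod 112).
Multiplying by 53⁻¹ = 93 gives x ≡ 93·46 = 4278 = 38·112 + 22 ≡ 22 (mod 112).
Check: φ(22) = 53·22 + 17 = 1183 = 10·112 + 63 ≡ 63 (mod 112).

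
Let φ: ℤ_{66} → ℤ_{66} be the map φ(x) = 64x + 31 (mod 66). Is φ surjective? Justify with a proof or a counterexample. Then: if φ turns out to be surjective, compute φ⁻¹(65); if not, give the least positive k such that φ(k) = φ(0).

Since gcd(64, 66) = 2, we have 64x ≡ 0 (mod 2) for all x, so φ(x) ≡ 1 (mod 2).
But 0 ≢ 1 (mod 2), so 0 ∈ ℤ_{66} has no preimage. Hence φ is not surjective.
Since φ is not surjective, we find the least positive k with φ(k) = φ(0): this means 64k ≡ 0 (mod 66), i.e. 66 ∣ 64k. Since gcd(64, 66) = 2, dividing through by 2 this holds exactly when 33 ∣ 32k, and as gcd(32, 33) = 1, exactly when 33 ∣ k.
The smallest positive such k is 33.

33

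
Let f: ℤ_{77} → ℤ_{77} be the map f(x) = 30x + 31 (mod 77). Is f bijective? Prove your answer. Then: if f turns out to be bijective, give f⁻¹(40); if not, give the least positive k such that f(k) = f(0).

If f(s) = f(t), then 30s ≡ 30t (mod 77). Because gcd(30, 77) = 1, we may cancel 30 to get s ≡ t (mod 77).
We now compute 30⁻¹ mod 77 explicitly. Euclid's algorithm: 77 = 2·30 + 17, 30 = 1·17 + 13, 17 = 1·13 + 4, 13 = 3·4 + 1; back-substituting gives 1 = 18·30 − 7·77, so 30⁻¹ ≡ 18 (mod 77).
Then y ↦ 18(y − 31) is a two-sided inverse to f, so every y ∈ ℤ_{77} has a preimage.
Thus f is bijective.
Since f is bijective, we compute f⁻¹(40): solve 30x + 31 ≡ 40 (mod 77), i.e. 30x ≡ 9 (mod 77).
Multiplying by 30⁻¹ = 18 gives x ≡ 18·9 = 162 = 2·77 + 8 ≡ 8 (mod 77).
Check: f(8) = 30·8 + 31 = 271 = 3·77 + 40 ≡ 40 (mod 77).

8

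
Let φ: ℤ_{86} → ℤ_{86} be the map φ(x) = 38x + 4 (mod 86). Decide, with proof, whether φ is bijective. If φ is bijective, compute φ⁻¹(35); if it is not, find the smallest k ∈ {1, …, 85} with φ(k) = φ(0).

We have gcd(38, 86) = 2 > 1. Taking s = 0 and t = 43: φ(0) = 4 and φ(43) = 38·43 + 4 = 1638 ≡ 4 (mod 86).
So φ(0) = φ(43) while 0 ≠ 43, therefore φ is not injective, hence not bijective.
Since φ is not bijective, we find the least positive k with φ(k) = φ(0): this means 38k ≡ 0 (mod 86), i.e. 86 ∣ 38k. Since gcd(38, 86) = 2, dividing through by 2 this holds exactly when 43 ∣ 19k, and as gcd(19, 43) = 1, exactly when 43 ∣ k.
The smallest positive such k is 43.

43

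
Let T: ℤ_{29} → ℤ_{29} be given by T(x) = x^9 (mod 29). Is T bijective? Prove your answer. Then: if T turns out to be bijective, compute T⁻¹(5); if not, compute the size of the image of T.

13

Since 29 is prime, the nonzero elements of ℤ_{29} form a cyclic group of order 28.
As gcd(9, 28) = 1, raising to the 9th power is a bijection on this group: if a^9 ≡ b^9 then (ab^{−1})^9 = 1, and the only element of order dividing gcd(9, 28) = 1 is 1, so a = b.
With T(0) = 0 this makes T injective on all of ℤ_{29}, hence bijective (finite equal-size domain and codomain). In particular T is bijective.
Since T is bijective, we find the preimage of 5. The inverse of x ↦ x^9 on (ℤ_{29})^× is x ↦ x^25, because 9·25 = 225 = 8·28 + 1 ≡ 1 (mod 28) and x^{28} = 1 for x ≠ 0 (Fermat). So T⁻¹(5) = 5^25 mod 29.
Repeated squaring mod 29: 5^1 ≡ 5, 5^2 ≡ 5² = 25, 5^4 ≡ 25² = 625 ≡ 16, 5^8 ≡ 16² = 256 ≡ 24, 5^16 ≡ 24² = 576 ≡ 25. Since 25 = 16 + 8 + 1, 5^25 ≡ 25·24·5: 25·24 = 600 ≡ 20, then 20·5 = 100 ≡ 13. So 5^25 ≡ 13 (mod 29).
Hence T⁻¹(5) = 13.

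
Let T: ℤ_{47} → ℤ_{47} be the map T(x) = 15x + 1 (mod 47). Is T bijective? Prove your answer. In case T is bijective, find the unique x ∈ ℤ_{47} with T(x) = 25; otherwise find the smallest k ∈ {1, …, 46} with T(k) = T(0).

11

If T(x_1) = T(x_2), then 15x_1 ≡ 15x_2 (mod 47). Because gcd(15, 47) = 1, we may cancel 15 to get x_1 ≡ x_2 (mod 47).
We now compute 15⁻¹ mod 47 explicitly. Euclid's algorithm: 47 = 3·15 + 2, 15 = 7·2 + 1; back-substituting gives 1 = 22·15 − 7·47, so 15⁻¹ ≡ 22 (mod 47).
Then y ↦ 22(y − 1) is a two-sided inverse to T, so every y ∈ ℤ_{47} has a preimage.
So T is bijective.
Since T is bijective, we find T⁻¹(25): we need 15x ≡ 25 − 1 ≡ 24 (mod 47). Using 15⁻¹ = 22: x ≡ 22·24 = 528 = 11·47 + 11, so x = 11.
Check: T(11) = 15·11 + 1 = 166 = 3·47 + 25 ≡ 25 (mod 47).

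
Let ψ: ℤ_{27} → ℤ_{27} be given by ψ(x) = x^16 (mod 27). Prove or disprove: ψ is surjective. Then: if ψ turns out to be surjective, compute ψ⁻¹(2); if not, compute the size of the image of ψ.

10

ψ(0) = 0^16 = 0.
ψ(3): Repeated squaring mod 27: 3^1 ≡ 3, 3^2 ≡ 3² = 9, 3^4 ≡ 9² = 81 ≡ 0, 3^8 ≡ 0² = 0, 3^16 ≡ 0² = 0. So 3^16 ≡ 0 (mod 27).
So ψ(0) = ψ(3) = 0 while 0 ≠ 3, so ψ is not injective.
A non-injective map from the 27-element set ℤ_{27} to itself takes at most 26 distinct values, so it cannot be surjective. Therefore ψ is not surjective.
Since ψ is not surjective, we determine |image(ψ)|. Computing x^16 mod 27 for each x (by repeated squaring, reducing mod 27 at every step), the values ψ(0), ψ(1), …, ψ(26) are: 0, 1, 7, 0, 22, 13, 0, 16, 19, 0, 10, 25, 0, 4, 4, 0, 25, 10, 0, 19, 16, 0, 13, 22, 0, 7, 1.
The distinct values are {0, 1, 4, 7, 10, 13, 16, 19, 22, 25}; there are 10 of them.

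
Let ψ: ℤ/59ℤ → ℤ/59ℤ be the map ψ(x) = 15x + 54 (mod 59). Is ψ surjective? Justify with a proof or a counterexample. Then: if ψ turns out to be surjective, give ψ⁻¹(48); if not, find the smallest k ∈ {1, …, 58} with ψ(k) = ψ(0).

35

Recall: ψ is surjective if every y in the codomain equals ψ(x) for some x in the domain.
Since gcd(15, 59) = 1, 15 is invertible modulo 59. Euclid's algorithm: 59 = 3·15 + 14, 15 = 1·14 + 1; back-substituting gives 1 = 4·15 − 1·59, so 15⁻¹ ≡ 4 (mod 59).
For any y ∈ ℤ/59ℤ, x = 4(y − 54) mod 59 satisfies ψ(x) = 15·4(y − 54) + 54 ≡ y (since 15·4 ≡ 1 mod 59). So every y has a preimage.
Thus ψ is surjective.
Since ψ is surjective, we find ψ⁻¹(48): we need 15x ≡ 48 − 54 ≡ 53 (mod 59). Using 15⁻¹ = 4: x ≡ 4·53 = 212 = 3·59 + 35, so x = 35.
Check: ψ(35) = 15·35 + 54 = 579 = 9·59 + 48 ≡ 48 (mod 59).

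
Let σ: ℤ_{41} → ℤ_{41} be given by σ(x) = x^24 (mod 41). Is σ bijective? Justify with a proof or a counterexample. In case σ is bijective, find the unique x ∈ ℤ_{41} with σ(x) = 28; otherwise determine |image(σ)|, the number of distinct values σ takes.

σ(1) = 1^24 = 1.
σ(3): Repeated squaring mod 41: 3^1 ≡ 3, 3^2 ≡ 3² = 9, 3^4 ≡ 9² = 81 ≡ 40, 3^8 ≡ 40² = 1600 ≡ 1, 3^16 ≡ 1² = 1. Since 24 = 16 + 8, 3^24 ≡ 1·1: 1·1 = 1. So 3^24 ≡ 1 (mod 41).
So σ(1) = σ(3) = 1 while 1 ≠ 3, thus σ is not injective, hence not bijective.
Since σ is not bijective, we determine |image(σ)|. Computing x^24 mod 41 for each x (by repeated squaring, reducing mod 41 at every step), the values σ(0), σ(1), …, σ(40) are: 0, 1, 16, 1, 10, 10, 16, 18, 37, 1, 37, 37, 10, 16, 1, 10, 18, 37, 16, 18, 18, 18, 18, 16, 37, 18, 10, 1, 16, 10, 37, 37, 1, 37, 18, 16, 10, 10, 1, 16, 1.
The distinct values are {0, 1, 10, 16, 18, 37}; there are 6 of them.

6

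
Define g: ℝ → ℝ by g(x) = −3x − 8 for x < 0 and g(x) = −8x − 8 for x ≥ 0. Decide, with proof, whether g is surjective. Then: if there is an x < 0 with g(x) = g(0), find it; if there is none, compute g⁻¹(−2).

-2

Both pieces are strictly decreasing (slopes −3 and −8), so each is injective on its own interval.
The left piece maps (−∞, 0) onto (−8, ∞); the right piece maps [0, ∞) onto (−∞, −8].
These images together cover ℝ, so g is surjective.
Because the two images are disjoint, no x < 0 has g(x) = g(0), so we compute g⁻¹(−2): −2 lies in (−8, ∞), so solve −3x − 8 = −2: x = (−2 + 8)/(−3) = −2.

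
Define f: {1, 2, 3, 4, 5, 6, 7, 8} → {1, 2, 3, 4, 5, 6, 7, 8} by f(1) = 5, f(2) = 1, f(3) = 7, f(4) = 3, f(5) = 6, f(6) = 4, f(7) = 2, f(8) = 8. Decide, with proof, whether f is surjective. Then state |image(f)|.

Every element of the codomain has a preimage: 1 = f(2), 2 = f(7), 3 = f(4), 4 = f(6), 5 = f(1), 6 = f(5), 7 = f(3), 8 = f(8).
Hence f is surjective.
The image of f is {1, 2, 3, 4, 5, 6, 7, 8}, which has 8 elements.

8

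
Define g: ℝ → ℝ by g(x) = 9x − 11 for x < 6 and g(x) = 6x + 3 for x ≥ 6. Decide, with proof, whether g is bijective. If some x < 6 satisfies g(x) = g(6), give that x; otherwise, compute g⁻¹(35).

50/9

Both pieces are strictly increasing (slopes 9 and 6), so each is injective on its own interval.
The left piece maps (−∞, 6) onto (−∞, 43); the right piece maps [6, ∞) onto [39, ∞).
These images overlap. In particular g(6) = 39 (right piece), and solving 9x − 11 = 39 on the left piece gives x = 50/9 < 6.
So g(50/9) = g(6) with 50/9 ≠ 6, and g is not injective, hence not bijective. This x = 50/9 is the requested value below 6.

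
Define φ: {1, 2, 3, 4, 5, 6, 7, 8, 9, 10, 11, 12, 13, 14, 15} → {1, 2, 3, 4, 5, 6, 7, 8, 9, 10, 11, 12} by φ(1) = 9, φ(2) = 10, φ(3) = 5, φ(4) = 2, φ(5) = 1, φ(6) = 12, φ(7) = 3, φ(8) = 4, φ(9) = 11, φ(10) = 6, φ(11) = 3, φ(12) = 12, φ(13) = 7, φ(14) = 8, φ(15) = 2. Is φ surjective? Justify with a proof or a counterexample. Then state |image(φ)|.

Every element of the codomain has a preimage: 1 = φ(5), 2 = φ(4), 3 = φ(7), 4 = φ(8), 5 = φ(3), 6 = φ(10), 7 = φ(13), 8 = φ(14), 9 = φ(1), 10 = φ(2), 11 = φ(9), 12 = φ(6).
Thus φ is surjective.
The image of φ is {1, 2, 3, 4, 5, 6, 7, 8, 9, 10, 11, 12}, which has 12 elements.

12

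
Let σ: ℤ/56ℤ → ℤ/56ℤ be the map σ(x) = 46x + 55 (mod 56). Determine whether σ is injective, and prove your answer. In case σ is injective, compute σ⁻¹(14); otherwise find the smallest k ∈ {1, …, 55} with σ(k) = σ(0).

We have gcd(46, 56) = 2 > 1. Taking x_1 = 0 and x_2 = 28: σ(0) = 55 and σ(28) = 46·28 + 55 = 1343 ≡ 55 (mod 56).
So σ(0) = σ(28) while 0 ≠ 28, hence σ is not injective.
Since σ is not injective, we find the least positive k with σ(k) = σ(0): this means 46k ≡ 0 (mod 56), i.e. 56 ∣ 46k. Since gcd(46, 56) = 2, dividing through by 2 this holds exactly when 28 ∣ 23k, and as gcd(23, 28) = 1, exactly when 28 ∣ k.
The smallest positive such k is 28.

28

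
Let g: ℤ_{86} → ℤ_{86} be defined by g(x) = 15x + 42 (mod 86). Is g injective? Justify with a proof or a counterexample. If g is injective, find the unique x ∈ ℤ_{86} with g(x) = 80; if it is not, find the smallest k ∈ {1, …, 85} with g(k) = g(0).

If g(a) = g(b), then 15a ≡ 15b (mod 86). Because gcd(15, 86) = 1, we may cancel 15 to get a ≡ b (mod 86).
Hence g is injective.
We now compute 15⁻¹ mod 86 explicitly. Euclid's algorithm: 86 = 5·15 + 11, 15 = 1·11 + 4, 11 = 2·4 + 3, 4 = 1·3 + 1; back-substituting gives 1 = 23·15 − 4·86, so 15⁻¹ ≡ 23 (mod 86).
Since g is injective, we compute g⁻¹(80): solve 15x + 42 ≡ 80 (mod 86), i.e. 15x ≡ 38 (mod 86).
Multiplying by 15⁻¹ = 23 gives x ≡ 23·38 = 874 = 10·86 + 14 ≡ 14 (mod 86).
Check: g(14) = 15·14 + 42 = 252 = 2·86 + 80 ≡ 80 (mod 86).

14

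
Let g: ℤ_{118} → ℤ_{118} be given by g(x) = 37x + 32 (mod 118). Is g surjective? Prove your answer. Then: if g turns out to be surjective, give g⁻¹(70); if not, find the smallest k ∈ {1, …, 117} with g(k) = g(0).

By definition, surjectivity means every element of the codomain has a preimage under g.
Since gcd(37, 118) = 1, 37 is invertible modulo 118. Euclid's algorithm: 118 = 3·37 + 7, 37 = 5·7 + 2, 7 = 3·2 + 1; back-substituting gives 1 = 67·37 − 21·118, so 37⁻¹ ≡ 67 (mod 118).
Then y ↦ 67(y − 32) is a two-sided inverse to g, so every y ∈ ℤ_{118} has a preimage.
Hence g is surjective.
Since g is surjective, we compute g⁻¹(70): solve 37x + 32 ≡ 70 (mod 118), i.e. 37x ≡ 38 (mod 118).
Multiplying by 37⁻¹ = 67 gives x ≡ 67·38 = 2546 = 21·118 + 68 ≡ 68 (mod 118).
Check: g(68) = 37·68 + 32 = 2548 = 21·118 + 70 ≡ 70 (mod 118).

68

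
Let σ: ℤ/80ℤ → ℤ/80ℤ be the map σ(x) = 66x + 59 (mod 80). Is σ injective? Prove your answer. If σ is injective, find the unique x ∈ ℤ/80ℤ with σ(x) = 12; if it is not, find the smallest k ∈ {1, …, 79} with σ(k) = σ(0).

Recall: σ is injective when σ(u) = σ(v) forces u = v.
We have gcd(66, 80) = 2 > 1. Taking u = 0 and v = 40: σ(0) = 59 and σ(40) = 66·40 + 59 = 2699 ≡ 59 (mod 80).
So σ(0) = σ(40) while 0 ≠ 40, so σ is not injective.
Since σ is not injective, we find the least positive k with σ(k) = σ(0): this means 66k ≡ 0 (mod 80), i.e. 80 ∣ 66k. Since gcd(66, 80) = 2, dividing through by 2 this holds exactly when 40 ∣ 33k, and as gcd(33, 40) = 1, exactly when 40 ∣ k.
The smallest positive such k is 40.

40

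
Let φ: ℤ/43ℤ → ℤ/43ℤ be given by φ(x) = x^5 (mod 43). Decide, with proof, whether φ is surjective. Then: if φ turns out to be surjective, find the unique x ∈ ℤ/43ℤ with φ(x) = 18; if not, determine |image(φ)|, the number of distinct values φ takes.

Since 43 is prime, the nonzero elements of ℤ/43ℤ form a cyclic group of order 42.
As gcd(5, 42) = 1, raising to the 5th power is a bijection on this group: if a^5 ≡ b^5 then (ab^{−1})^5 = 1, and the only element of order dividing gcd(5, 42) = 1 is 1, so a = b.
With φ(0) = 0 this makes φ injective on all of ℤ/43ℤ, hence bijective (finite equal-size domain and codomain). In particular φ is surjective.
Since φ is surjective, we find the preimage of 18. The inverse of x ↦ x^5 on (ℤ/43ℤ)^× is x ↦ x^17, because 5·17 = 85 = 2·42 + 1 ≡ 1 (mod 42) and x^{42} = 1 for x ≠ 0 (Fermat). So φ⁻¹(18) = 18^17 mod 43.
Repeated squaring mod 43: 18^1 ≡ 18, 18^2 ≡ 18² = 324 ≡ 23, 18^4 ≡ 23² = 529 ≡ 13, 18^8 ≡ 13² = 169 ≡ 40, 18^16 ≡ 40² = 1600 ≡ 9. Since 17 = 16 + 1, 18^17 ≡ 9·18: 9·18 = 162 ≡ 33. So 18^17 ≡ 33 (mod 43).
Hence φ⁻¹(18) = 33.

33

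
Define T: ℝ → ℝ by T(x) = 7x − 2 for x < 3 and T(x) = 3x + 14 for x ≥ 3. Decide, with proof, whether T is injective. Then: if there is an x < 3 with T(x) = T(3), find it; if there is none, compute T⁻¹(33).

19/3

Both pieces are strictly increasing (slopes 7 and 3), so each is injective on its own interval.
The left piece maps (−∞, 3) onto (−∞, 19); the right piece maps [3, ∞) onto [23, ∞).
These images are disjoint, so no value is attained by both pieces. Thus T is injective.
Because the two images are disjoint, no x < 3 has T(x) = T(3), so we compute T⁻¹(33): 33 lies in [23, ∞), so solve 3x + 14 = 33: x = (33 − 14)/3 = 19/3.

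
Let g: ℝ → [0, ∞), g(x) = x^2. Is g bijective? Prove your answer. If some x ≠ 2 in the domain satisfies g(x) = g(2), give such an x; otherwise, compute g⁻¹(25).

-2

g(2) = 4 = (−2)^2 = g(−2) (since 2 is even), with 2 ≠ −2. So g is not injective, hence not bijective.
For the follow-up, such an x exists: taking x = −2 ∈ ℝ gives g(−2) = 4 = g(2) with −2 ≠ 2.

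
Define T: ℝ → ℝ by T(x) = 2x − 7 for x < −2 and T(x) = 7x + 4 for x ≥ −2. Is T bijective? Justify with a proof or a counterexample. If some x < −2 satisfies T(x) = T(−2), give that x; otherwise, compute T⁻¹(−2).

-6/7

Both pieces are strictly increasing (slopes 2 and 7), so each is injective on its own interval.
The left piece maps (−∞, −2) onto (−∞, −11); the right piece maps [−2, ∞) onto [−10, ∞).
The images leave a gap (−11 has no preimage), so T is not surjective, hence not bijective.
Because the two images are disjoint, no x < −2 has T(x) = T(−2), so we compute T⁻¹(−2): −2 lies in [−10, ∞), so solve 7x + 4 = −2: x = (−2 − 4)/7 = −6/7.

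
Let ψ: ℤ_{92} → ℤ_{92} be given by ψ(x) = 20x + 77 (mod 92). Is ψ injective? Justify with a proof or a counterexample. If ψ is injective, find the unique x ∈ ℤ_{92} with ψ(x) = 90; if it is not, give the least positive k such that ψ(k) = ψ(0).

We have gcd(20, 92) = 4 > 1. Taking a = 0 and b = 23: ψ(0) = 77 and ψ(23) = 20·23 + 77 = 537 ≡ 77 (mod 92).
So ψ(0) = ψ(23) while 0 ≠ 23, so ψ is not injective.
Since ψ is not injective, we find the least positive k with ψ(k) = ψ(0): this means 20k ≡ 0 (mod 92), i.e. 92 ∣ 20k. Since gcd(20, 92) = 4, dividing through by 4 this holds exactly when 23 ∣ 5k, and as gcd(5, 23) = 1, exactly when 23 ∣ k.
The smallest positive such k is 23.

23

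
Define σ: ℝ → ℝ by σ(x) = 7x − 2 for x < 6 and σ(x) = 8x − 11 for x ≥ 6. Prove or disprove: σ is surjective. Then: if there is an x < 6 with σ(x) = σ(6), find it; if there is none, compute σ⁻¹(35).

Both pieces are strictly increasing (slopes 7 and 8), so each is injective on its own interval.
The left piece maps (−∞, 6) onto (−∞, 40); the right piece maps [6, ∞) onto [37, ∞).
The union (−∞, 40) ∪ [37, ∞) covers ℝ, so σ is surjective.
For the follow-up: the images overlap, so an x < 6 with σ(x) = σ(6) exists. σ(6) = 37; solving 7x − 2 = 37 for x < 6 gives x = (37 + 2)/7 = 39/7.

39/7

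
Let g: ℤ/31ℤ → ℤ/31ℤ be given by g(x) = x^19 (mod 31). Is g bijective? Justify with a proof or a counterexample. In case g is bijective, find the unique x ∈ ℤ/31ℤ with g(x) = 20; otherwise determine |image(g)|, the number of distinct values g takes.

9

Since 31 is prime, the nonzero elements of ℤ/31ℤ form a cyclic group of order 30.
As gcd(19, 30) = 1, raising to the 19th power is a bijection on this group: if s^19 ≡ t^19 then (st^{−1})^19 = 1, and the only element of order dividing gcd(19, 30) = 1 is 1, so s = t.
With g(0) = 0 this makes g injective on all of ℤ/31ℤ, hence bijective (finite equal-size domain and codomain). In particular g is bijective.
Since g is bijective, we find the preimage of 20. The inverse of x ↦ x^19 on (ℤ/31ℤ)^× is x ↦ x^19, because 19·19 = 361 = 12·30 + 1 ≡ 1 (mod 30) and x^{30} = 1 for x ≠ 0 (Fermat). So g⁻¹(20) = 20^19 mod 31.
Repeated squaring mod 31: 20^1 ≡ 20, 20^2 ≡ 20² = 400 ≡ 28, 20^4 ≡ 28² = 784 ≡ 9, 20^8 ≡ 9² = 81 ≡ 19, 20^16 ≡ 19² = 361 ≡ 20. Since 19 = 16 + 2 + 1, 20^19 ≡ 20·28·20: 20·28 = 560 ≡ 2, then 2·20 = 40 ≡ 9. So 20^19 ≡ 9 (mod 31).
Hence g⁻¹(20) = 9.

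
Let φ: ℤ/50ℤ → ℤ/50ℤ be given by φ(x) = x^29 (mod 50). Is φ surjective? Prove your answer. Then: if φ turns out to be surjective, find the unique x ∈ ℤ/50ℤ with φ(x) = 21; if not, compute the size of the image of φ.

42

φ(0) = 0^29 = 0.
φ(10): Repeated squaring mod 50: 10^1 ≡ 10, 10^2 ≡ 10² = 100 ≡ 0, 10^4 ≡ 0² = 0, 10^8 ≡ 0² = 0, 10^16 ≡ 0² = 0. Since 29 = 16 + 8 + 4 + 1, 10^29 ≡ 0·0·0·10: 0·0 = 0, then 0·0 = 0, then 0·10 = 0. So 10^29 ≡ 0 (mod 50).
So φ(0) = φ(10) = 0 while 0 ≠ 10, so φ is not injective.
A non-injective map from the 50-element set ℤ/50ℤ to itself takes at most 49 distinct values, so it cannot be surjective. Thus φ is not surjective.
Since φ is not surjective, we determine |image(φ)|. Computing x^29 mod 50 for each x (by repeated squaring, reducing mod 50 at every step), the values φ(0), φ(1), …, φ(49) are: 0, 1, 12, 33, 44, 25, 46, 7, 28, 39, 0, 41, 2, 23, 34, 25, 36, 47, 18, 29, 0, 31, 42, 13, 24, 25, 26, 37, 8, 19, 0, 21, 32, 3, 14, 25, 16, 27, 48, 9, 0, 11, 22, 43, 4, 25, 6, 17, 38, 49.
The distinct values are {0, 1, 2, 3, 4, 6, 7, 8, 9, 11, 12, 13, 14, 16, 17, 18, 19, 21, 22, 23, 24, 25, 26, 27, 28, 29, 31, 32, 33, 34, 36, 37, 38, 39, 41, 42, 43, 44, 46, 47, 48, 49}; there are 42 of them.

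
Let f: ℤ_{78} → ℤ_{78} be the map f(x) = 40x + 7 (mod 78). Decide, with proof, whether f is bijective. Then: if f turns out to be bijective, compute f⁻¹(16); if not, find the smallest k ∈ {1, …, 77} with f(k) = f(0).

39

Recall that f is injective when f(s) = f(t) forces s = t.
We have gcd(40, 78) = 2 > 1. Taking s = 0 and t = 39: f(0) = 7 and f(39) = 40·39 + 7 = 1567 ≡ 7 (mod 78).
So f(0) = f(39) while 0 ≠ 39, so f is not injective, hence not bijective.
Since f is not bijective, we find the least positive k with f(k) = f(0): this means 40k ≡ 0 (mod 78), i.e. 78 ∣ 40k. Since gcd(40, 78) = 2, dividing through by 2 this holds exactly when 39 ∣ 20k, and as gcd(20, 39) = 1, exactly when 39 ∣ k.
The smallest positive such k is 39.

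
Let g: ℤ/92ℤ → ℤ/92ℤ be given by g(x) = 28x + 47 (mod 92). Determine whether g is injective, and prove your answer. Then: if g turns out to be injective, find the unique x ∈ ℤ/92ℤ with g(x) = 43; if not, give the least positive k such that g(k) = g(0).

23

We have gcd(28, 92) = 4 > 1. Taking a = 0 and b = 23: g(0) = 47 and g(23) = 28·23 + 47 = 691 ≡ 47 (mod 92).
So g(0) = g(23) while 0 ≠ 23, hence g is not injective.
Since g is not injective, we find the least positive k with g(k) = g(0): this means 28k ≡ 0 (mod 92), i.e. 92 ∣ 28k. Since gcd(28, 92) = 4, dividing through by 4 this holds exactly when 23 ∣ 7k, and as gcd(7, 23) = 1, exactly when 23 ∣ k.
The smallest positive such k is 23.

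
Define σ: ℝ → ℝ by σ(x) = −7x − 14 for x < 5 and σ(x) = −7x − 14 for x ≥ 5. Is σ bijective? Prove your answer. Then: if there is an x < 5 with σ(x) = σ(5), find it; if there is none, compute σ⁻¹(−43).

29/7

Both pieces are strictly decreasing (slopes −7 and −7), so each is injective on its own interval.
The left piece maps (−∞, 5) onto (−49, ∞); the right piece maps [5, ∞) onto (−∞, −49].
Since −49 = −49, the images partition ℝ: σ is injective and surjective, hence bijective.
Because the two images are disjoint, no x < 5 has σ(x) = σ(5), so we compute σ⁻¹(−43): −43 lies in (−49, ∞), so solve −7x − 14 = −43: x = (−43 + 14)/(−7) = 29/7.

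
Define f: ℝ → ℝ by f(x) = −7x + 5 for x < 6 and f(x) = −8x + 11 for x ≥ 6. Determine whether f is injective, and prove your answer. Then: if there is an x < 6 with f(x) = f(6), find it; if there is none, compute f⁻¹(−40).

51/8

Both pieces are strictly decreasing (slopes −7 and −8), so each is injective on its own interval.
The left piece maps (−∞, 6) onto (−37, ∞); the right piece maps [6, ∞) onto (−∞, −37].
These images are disjoint, so no value is attained by both pieces. Therefore f is injective.
Because the two images are disjoint, no x < 6 has f(x) = f(6), so we compute f⁻¹(−40): −40 lies in (−∞, −37], so solve −8x + 11 = −40: x = (−40 − 11)/(−8) = 51/8.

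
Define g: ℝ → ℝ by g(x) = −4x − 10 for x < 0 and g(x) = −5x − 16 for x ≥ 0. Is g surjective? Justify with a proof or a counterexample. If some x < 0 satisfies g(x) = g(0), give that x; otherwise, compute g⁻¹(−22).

Both pieces are strictly decreasing (slopes −4 and −5), so each is injective on its own interval.
The left piece maps (−∞, 0) onto (−10, ∞); the right piece maps [0, ∞) onto (−∞, −16].
The union (−10, ∞) ∪ (−∞, −16] omits the interval between −10 and −16; in particular −10 has no preimage. So g is not surjective.
Because the two images are disjoint, no x < 0 has g(x) = g(0), so we compute g⁻¹(−22): −22 lies in (−∞, −16], so solve −5x − 16 = −22: x = (−22 + 16)/(−5) = 6/5.

6/5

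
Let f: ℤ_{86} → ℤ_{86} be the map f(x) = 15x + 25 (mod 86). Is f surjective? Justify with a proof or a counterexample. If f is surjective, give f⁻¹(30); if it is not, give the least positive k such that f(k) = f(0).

29

Since gcd(15, 86) = 1, 15 is invertible modulo 86. Euclid's algorithm: 86 = 5·15 + 11, 15 = 1·11 + 4, 11 = 2·4 + 3, 4 = 1·3 + 1; back-substituting gives 1 = 23·15 − 4·86, so 15⁻¹ ≡ 23 (mod 86).
Then y ↦ 23(y − 25) is a two-sided inverse to f, so every y ∈ ℤ_{86} has a preimage.
Therefore f is surjective.
Since f is surjective, we compute f⁻¹(30): solve 15x + 25 ≡ 30 (mod 86), i.e. 15x ≡ 5 (mod 86).
Multiplying by 15⁻¹ = 23 gives x ≡ 23·5 = 115 = 1·86 + 29 ≡ 29 (mod 86).
Check: f(29) = 15·29 + 25 = 460 = 5·86 + 30 ≡ 30 (mod 86).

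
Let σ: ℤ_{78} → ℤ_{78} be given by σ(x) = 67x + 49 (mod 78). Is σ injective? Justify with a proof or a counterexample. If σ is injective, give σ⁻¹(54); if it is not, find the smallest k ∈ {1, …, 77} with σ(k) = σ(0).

35

Recall: σ is injective if σ(s) = σ(t) implies s = t.
Suppose σ(s) = σ(t) in ℤ_{78}. Then 67s + 49 ≡ 67t + 49 (mod 78), so 67(s − t) ≡ 0 (mod 78).
Since gcd(67, 78) = 1, 67 is invertible modulo 78, hence s − t ≡ 0 (mod 78), i.e. s = t.
Therefore σ is injective.
We now compute 67⁻¹ mod 78 explicitly. Euclid's algorithm: 78 = 1·67 + 11, 67 = 6·11 + 1; back-substituting gives 1 = 7·67 − 6·78, so 67⁻¹ ≡ 7 (mod 78).
Since σ is injective, we compute σ⁻¹(54): solve 67x + 49 ≡ 54 (mod 78), i.e. 67x ≡ 5 (mod 78).
Multiplying by 67⁻¹ = 7 gives x ≡ 7·5 = 35 ≡ 35 (mod 78).
Check: σ(35) = 67·35 + 49 = 2394 = 30·78 + 54 ≡ 54 (mod 78).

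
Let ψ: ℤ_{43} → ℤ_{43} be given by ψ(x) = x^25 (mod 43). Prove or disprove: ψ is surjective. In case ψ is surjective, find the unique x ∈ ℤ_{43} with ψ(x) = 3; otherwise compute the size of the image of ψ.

20

Since 43 is prime, the nonzero elements of ℤ_{43} form a cyclic group of order 42.
As gcd(25, 42) = 1, raising to the 25th power is a bijection on this group: if s^25 ≡ t^25 then (st^{−1})^25 = 1, and the only element of order dividing gcd(25, 42) = 1 is 1, so s = t.
With ψ(0) = 0 this makes ψ injective on all of ℤ_{43}, hence bijective (finite equal-size domain and codomain). In particular ψ is surjective.
Since ψ is surjective, we find the preimage of 3. The inverse of x ↦ x^25 on (ℤ_{43})^× is x ↦ x^37, because 25·37 = 925 = 22·42 + 1 ≡ 1 (mod 42) and x^{42} = 1 for x ≠ 0 (Fermat). So ψ⁻¹(3) = 3^37 mod 43.
Repeated squaring mod 43: 3^1 ≡ 3, 3^2 ≡ 3² = 9, 3^4 ≡ 9² = 81 ≡ 38, 3^8 ≡ 38² = 1444 ≡ 25, 3^16 ≡ 25² = 625 ≡ 23, 3^32 ≡ 23² = 529 ≡ 13. Since 37 = 32 + 4 + 1, 3^37 ≡ 13·38·3: 13·38 = 494 ≡ 21, then 21·3 = 63 ≡ 20. So 3^37 ≡ 20 (mod 43).
Hence ψ⁻¹(3) = 20.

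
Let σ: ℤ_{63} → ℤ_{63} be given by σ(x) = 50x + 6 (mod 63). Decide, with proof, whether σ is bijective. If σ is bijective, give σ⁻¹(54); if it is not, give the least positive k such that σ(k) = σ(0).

Suppose σ(u) = σ(v) in ℤ_{63}. Then 50u + 6 ≡ 50v + 6 (mod 63), hence 50(u − v) ≡ 0 (mod 63).
Since gcd(50, 63) = 1, 50 is invertible modulo 63, therefore u − v ≡ 0 (mod 63), i.e. u = v.
We now compute 50⁻¹ mod 63 explicitly. Euclid's algorithm: 63 = 1·50 + 13, 50 = 3·13 + 11, 13 = 1·11 + 2, 11 = 5·2 + 1; back-substituting gives 1 = 29·50 − 23·63, so 50⁻¹ ≡ 29 (mod 63).
Then y ↦ 29(y − 6) is a two-sided inverse to σ, so every y ∈ ℤ_{63} has a preimage.
So σ is bijective.
Since σ is bijective, we compute σ⁻¹(54): solve 50x + 6 ≡ 54 (mod 63), i.e. 50x ≡ 48 (mod 63).
Multiplying by 50⁻¹ = 29 gives x ≡ 29·48 = 1392 = 22·63 + 6 ≡ 6 (mod 63).
Check: σ(6) = 50·6 + 6 = 306 = 4·63 + 54 ≡ 54 (mod 63).

6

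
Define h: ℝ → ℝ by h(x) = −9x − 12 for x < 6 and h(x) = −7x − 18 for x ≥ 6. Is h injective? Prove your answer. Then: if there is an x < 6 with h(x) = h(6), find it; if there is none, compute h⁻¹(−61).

Both pieces are strictly decreasing (slopes −9 and −7), so each is injective on its own interval.
The left piece maps (−∞, 6) onto (−66, ∞); the right piece maps [6, ∞) onto (−∞, −60].
These images overlap. In particular h(6) = −60 (right piece), and solving −9x − 12 = −60 on the left piece gives x = 16/3 < 6.
So h(16/3) = h(6) with 16/3 ≠ 6, and h is not injective. This x = 16/3 is the requested value below 6.

16/3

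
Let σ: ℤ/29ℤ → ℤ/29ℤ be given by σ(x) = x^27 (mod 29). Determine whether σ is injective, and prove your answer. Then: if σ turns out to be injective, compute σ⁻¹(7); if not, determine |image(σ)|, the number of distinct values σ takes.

Since 29 is prime, the nonzero elements of ℤ/29ℤ form a cyclic group of order 28.
As gcd(27, 28) = 1, raising to the 27th power is a bijection on this group: if x_1^27 ≡ x_2^27 then (x_1x_2^{−1})^27 = 1, and the only element of order dividing gcd(27, 28) = 1 is 1, so x_1 = x_2.
With σ(0) = 0 this makes σ injective on all of ℤ/29ℤ, hence bijective (finite equal-size domain and codomain). In particular σ is injective.
Since σ is injective, we find the preimage of 7. The inverse of x ↦ x^27 on (ℤ/29ℤ)^× is x ↦ x^27, because 27·27 = 729 = 26·28 + 1 ≡ 1 (mod 28) and x^{28} = 1 for x ≠ 0 (Fermat). So σ⁻¹(7) = 7^27 mod 29.
Repeated squaring mod 29: 7^1 ≡ 7, 7^2 ≡ 7² = 49 ≡ 20, 7^4 ≡ 20² = 400 ≡ 23, 7^8 ≡ 23² = 529 ≡ 7, 7^16 ≡ 7² = 49 ≡ 20. Since 27 = 16 + 8 + 2 + 1, 7^27 ≡ 20·7·20·7: 20·7 = 140 ≡ 24, then 24·20 = 480 ≡ 16, then 16·7 = 112 ≡ 25. So 7^27 ≡ 25 (mod 29).
Hence σ⁻¹(7) = 25.

25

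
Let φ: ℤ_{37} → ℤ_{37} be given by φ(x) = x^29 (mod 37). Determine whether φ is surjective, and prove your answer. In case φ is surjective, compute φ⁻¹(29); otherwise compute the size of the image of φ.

Since 37 is prime, the nonzero elements of ℤ_{37} form a cyclic group of order 36.
As gcd(29, 36) = 1, raising to the 29th power is a bijection on this group: if u^29 ≡ v^29 then (uv^{−1})^29 = 1, and the only element of order dividing gcd(29, 36) = 1 is 1, so u = v.
With φ(0) = 0 this makes φ injective on all of ℤ_{37}, hence bijective (finite equal-size domain and codomain). In particular φ is surjective.
Since φ is surjective, we find the preimage of 29. The inverse of x ↦ x^29 on (ℤ_{37})^× is x ↦ x^5, because 29·5 = 145 = 4·36 + 1 ≡ 1 (mod 36) and x^{36} = 1 for x ≠ 0 (Fermat). So φ⁻¹(29) = 29^5 mod 37.
Repeated squaring mod 37: 29^1 ≡ 29, 29^2 ≡ 29² = 841 ≡ 27, 29^4 ≡ 27² = 729 ≡ 26. Since 5 = 4 + 1, 29^5 ≡ 26·29: 26·29 = 754 ≡ 14. So 29^5 ≡ 14 (mod 37).
Hence φ⁻¹(29) = 14.

14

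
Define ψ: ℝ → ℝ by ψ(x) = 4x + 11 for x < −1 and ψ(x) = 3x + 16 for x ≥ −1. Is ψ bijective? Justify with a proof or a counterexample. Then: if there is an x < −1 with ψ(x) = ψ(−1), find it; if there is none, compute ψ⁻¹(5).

Both pieces are strictly increasing (slopes 4 and 3), so each is injective on its own interval.
The left piece maps (−∞, −1) onto (−∞, 7); the right piece maps [−1, ∞) onto [13, ∞).
The images leave a gap (7 has no preimage), so ψ is not surjective, hence not bijective.
Because the two images are disjoint, no x < −1 has ψ(x) = ψ(−1), so we compute ψ⁻¹(5): 5 lies in (−∞, 7), so solve 4x + 11 = 5: x = (5 − 11)/4 = −3/2.

-3/2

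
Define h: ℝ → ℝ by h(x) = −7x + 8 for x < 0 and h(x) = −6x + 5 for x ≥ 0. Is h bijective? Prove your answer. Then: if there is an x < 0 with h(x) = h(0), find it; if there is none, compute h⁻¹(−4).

Both pieces are strictly decreasing (slopes −7 and −6), so each is injective on its own interval.
The left piece maps (−∞, 0) onto (8, ∞); the right piece maps [0, ∞) onto (−∞, 5].
The images leave a gap (8 has no preimage), so h is not surjective, hence not bijective.
Because the two images are disjoint, no x < 0 has h(x) = h(0), so we compute h⁻¹(−4): −4 lies in (−∞, 5], so solve −6x + 5 = −4: x = (−4 − 5)/(−6) = 3/2.

3/2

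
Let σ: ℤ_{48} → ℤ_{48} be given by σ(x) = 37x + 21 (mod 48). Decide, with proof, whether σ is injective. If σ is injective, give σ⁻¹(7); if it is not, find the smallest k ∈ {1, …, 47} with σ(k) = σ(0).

10

Recall: σ is injective when σ(x_1) = σ(x_2) forces x_1 = x_2.
Suppose σ(x_1) = σ(x_2) in ℤ_{48}. Then 37x_1 + 21 ≡ 37x_2 + 21 (mod 48), thus 37(x_1 − x_2) ≡ 0 (mod 48).
Since gcd(37, 48) = 1, 37 is invertible modulo 48, therefore x_1 − x_2 ≡ 0 (mod 48), i.e. x_1 = x_2.
Thus σ is injective.
We now compute 37⁻¹ mod 48 explicitly. Euclid's algorithm: 48 = 1·37 + 11, 37 = 3·11 + 4, 11 = 2·4 + 3, 4 = 1·3 + 1; back-substituting gives 1 = 13·37 − 10·48, so 37⁻¹ ≡ 13 (mod 48).
Since σ is injective, we compute σ⁻¹(7): solve 37x + 21 ≡ 7 (mod 48), i.e. 37x ≡ 34 (mod 48).
Multiplying by 37⁻¹ = 13 gives x ≡ 13·34 = 442 = 9·48 + 10 ≡ 10 (mod 48).
Check: σ(10) = 37·10 + 21 = 391 = 8·48 + 7 ≡ 7 (mod 48).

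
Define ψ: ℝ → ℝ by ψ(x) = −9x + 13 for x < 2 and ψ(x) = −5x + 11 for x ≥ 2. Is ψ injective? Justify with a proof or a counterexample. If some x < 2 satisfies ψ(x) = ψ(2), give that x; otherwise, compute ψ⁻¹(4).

4/3

Both pieces are strictly decreasing (slopes −9 and −5), so each is injective on its own interval.
The left piece maps (−∞, 2) onto (−5, ∞); the right piece maps [2, ∞) onto (−∞, 1].
These images overlap. In particular ψ(2) = 1 (right piece), and solving −9x + 13 = 1 on the left piece gives x = 4/3 < 2.
So ψ(4/3) = ψ(2) with 4/3 ≠ 2, and ψ is not injective. This x = 4/3 is the requested value below 2.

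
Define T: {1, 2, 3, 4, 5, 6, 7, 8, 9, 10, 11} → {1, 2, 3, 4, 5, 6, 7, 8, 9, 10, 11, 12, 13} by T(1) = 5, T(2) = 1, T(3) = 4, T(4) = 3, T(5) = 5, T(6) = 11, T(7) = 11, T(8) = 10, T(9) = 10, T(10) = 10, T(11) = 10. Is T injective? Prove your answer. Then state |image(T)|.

T(1) = 5 = T(5) with 1 ≠ 5, so T is not injective.
The image of T is {1, 3, 4, 5, 10, 11}, which has 6 elements.

6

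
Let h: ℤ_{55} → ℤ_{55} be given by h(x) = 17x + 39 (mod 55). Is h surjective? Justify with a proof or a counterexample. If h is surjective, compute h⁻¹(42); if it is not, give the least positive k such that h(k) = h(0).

Since gcd(17, 55) = 1, 17 is invertible modulo 55. Euclid's algorithm: 55 = 3·17 + 4, 17 = 4·4 + 1; back-substituting gives 1 = 13·17 − 4·55, so 17⁻¹ ≡ 13 (mod 55).
Then y ↦ 13(y − 39) is a two-sided inverse to h, so every y ∈ ℤ_{55} has a preimage.
Therefore h is surjective.
Since h is surjective, we compute h⁻¹(42): solve 17x + 39 ≡ 42 (mod 55), i.e. 17x ≡ 3 (mod 55).
Multiplying by 17⁻¹ = 13 gives x ≡ 13·3 = 39 ≡ 39 (mod 55).
Check: h(39) = 17·39 + 39 = 702 = 12·55 + 42 ≡ 42 (mod 55).

39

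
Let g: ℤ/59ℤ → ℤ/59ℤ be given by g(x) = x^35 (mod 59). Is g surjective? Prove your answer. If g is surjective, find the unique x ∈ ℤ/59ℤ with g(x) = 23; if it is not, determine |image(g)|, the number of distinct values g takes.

Since 59 is prime, the nonzero elements of ℤ/59ℤ form a cyclic group of order 58.
As gcd(35, 58) = 1, raising to the 35th power is a bijection on this group: if s^35 ≡ t^35 then (st^{−1})^35 = 1, and the only element of order dividing gcd(35, 58) = 1 is 1, so s = t.
With g(0) = 0 this makes g injective on all of ℤ/59ℤ, hence bijective (finite equal-size domain and codomain). In particular g is surjective.
Since g is surjective, we find the preimage of 23. The inverse of x ↦ x^35 on (ℤ/59ℤ)^× is x ↦ x^5, because 35·5 = 175 = 3·58 + 1 ≡ 1 (mod 58) and x^{58} = 1 for x ≠ 0 (Fermat). So g⁻¹(23) = 23^5 mod 59.
Repeated squaring mod 59: 23^1 ≡ 23, 23^2 ≡ 23² = 529 ≡ 57, 23^4 ≡ 57² = 3249 ≡ 4. Since 5 = 4 + 1, 23^5 ≡ 4·23: 4·23 = 92 ≡ 33. So 23^5 ≡ 33 (mod 59).
Hence g⁻¹(23) = 33.

33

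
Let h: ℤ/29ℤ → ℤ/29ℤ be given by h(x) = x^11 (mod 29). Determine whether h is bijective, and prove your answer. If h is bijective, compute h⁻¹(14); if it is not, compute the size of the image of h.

26

Since 29 is prime, the nonzero elements of ℤ/29ℤ form a cyclic group of order 28.
As gcd(11, 28) = 1, raising to the 11th power is a bijection on this group: if a^11 ≡ b^11 then (ab^{−1})^11 = 1, and the only element of order dividing gcd(11, 28) = 1 is 1, so a = b.
With h(0) = 0 this makes h injective on all of ℤ/29ℤ, hence bijective (finite equal-size domain and codomain). In particular h is bijective.
Since h is bijective, we find the preimage of 14. The inverse of x ↦ x^11 on (ℤ/29ℤ)^× is x ↦ x^23, because 11·23 = 253 = 9·28 + 1 ≡ 1 (mod 28) and x^{28} = 1 for x ≠ 0 (Fermat). So h⁻¹(14) = 14^23 mod 29.
Repeated squaring mod 29: 14^1 ≡ 14, 14^2 ≡ 14² = 196 ≡ 22, 14^4 ≡ 22² = 484 ≡ 20, 14^8 ≡ 20² = 400 ≡ 23, 14^16 ≡ 23² = 529 ≡ 7. Since 23 = 16 + 4 + 2 + 1, 14^23 ≡ 7·20·22·14: 7·20 = 140 ≡ 24, then 24·22 = 528 ≡ 6, then 6·14 = 84 ≡ 26. So 14^23 ≡ 26 (mod 29).
Hence h⁻¹(14) = 26.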